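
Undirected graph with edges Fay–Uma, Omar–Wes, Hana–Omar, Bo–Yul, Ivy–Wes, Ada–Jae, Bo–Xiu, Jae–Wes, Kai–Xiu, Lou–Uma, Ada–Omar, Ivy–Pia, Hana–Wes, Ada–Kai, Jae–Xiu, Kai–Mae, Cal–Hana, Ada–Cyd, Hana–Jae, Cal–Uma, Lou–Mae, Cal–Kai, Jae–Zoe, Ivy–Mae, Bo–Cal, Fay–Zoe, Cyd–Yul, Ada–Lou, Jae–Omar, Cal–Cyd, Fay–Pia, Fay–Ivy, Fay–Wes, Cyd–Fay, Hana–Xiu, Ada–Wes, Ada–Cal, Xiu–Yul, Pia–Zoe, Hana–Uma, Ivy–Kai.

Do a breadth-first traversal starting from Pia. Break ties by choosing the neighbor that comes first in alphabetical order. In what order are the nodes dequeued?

Pia Fay Ivy Zoe Cyd Uma Wes Kai Mae Jae Ada Cal Yul Hana Lou Omar Xiu Bo

Visit Pia; enqueue Fay, Ivy, Zoe → queue [Fay, Ivy, Zoe]
Visit Fay; enqueue Cyd, Uma, Wes → queue [Ivy, Zoe, Cyd, Uma, Wes]
Visit Ivy; enqueue Kai, Mae → queue [Zoe, Cyd, Uma, Wes, Kai, Mae]
Visit Zoe; enqueue Jae → queue [Cyd, Uma, Wes, Kai, Mae, Jae]
Visit Cyd; enqueue Ada, Cal, Yul → queue [Uma, Wes, Kai, Mae, Jae, Ada, Cal, Yul]
Visit Uma; enqueue Hana, Lou → queue [Wes, Kai, Mae, Jae, Ada, Cal, Yul, Hana, Lou]
Visit Wes; enqueue Omar → queue [Kai, Mae, Jae, Ada, Cal, Yul, Hana, Lou, Omar]
Visit Kai; enqueue Xiu → queue [Mae, Jae, Ada, Cal, Yul, Hana, Lou, Omar, Xiu]
Visit Mae → queue [Jae, Ada, Cal, Yul, Hana, Lou, Omar, Xiu]
Visit Jae → queue [Ada, Cal, Yul, Hana, Lou, Omar, Xiu]
Visit Ada → queue [Cal, Yul, Hana, Lou, Omar, Xiu]
Visit Cal; enqueue Bo → queue [Yul, Hana, Lou, Omar, Xiu, Bo]
Visit Yul → queue [Hana, Lou, Omar, Xiu, Bo]
Visit Hana → queue [Lou, Omar, Xiu, Bo]
Visit Lou → queue [Omar, Xiu, Bo]
Visit Omar → queue [Xiu, Bo]
Visit Xiu → queue [Bo]
Visit Bo → queue []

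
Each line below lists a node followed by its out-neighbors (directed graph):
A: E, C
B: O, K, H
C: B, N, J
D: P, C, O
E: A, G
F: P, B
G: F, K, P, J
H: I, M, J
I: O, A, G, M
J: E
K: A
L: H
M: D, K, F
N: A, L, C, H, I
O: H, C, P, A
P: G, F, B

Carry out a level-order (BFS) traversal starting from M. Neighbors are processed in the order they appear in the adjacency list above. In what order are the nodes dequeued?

M, D, K, F, P, C, O, A, B, G, N, J, H, E, L, I

Visit M; enqueue D, K, F → queue [D, K, F]
Visit D; enqueue P, C, O → queue [K, F, P, C, O]
Visit K; enqueue A → queue [F, P, C, O, A]
Visit F; enqueue B → queue [P, C, O, A, B]
Visit P; enqueue G → queue [C, O, A, B, G]
Visit C; enqueue N, J → queue [O, A, B, G, N, J]
Visit O; enqueue H → queue [A, B, G, N, J, H]
Visit A; enqueue E → queue [B, G, N, J, H, E]
Visit B → queue [G, N, J, H, E]
Visit G → queue [N, J, H, E]
Visit N; enqueue L, I → queue [J, H, E, L, I]
Visit J → queue [H, E, L, I]
Visit H → queue [E, L, I]
Visit E → queue [L, I]
Visit L → queue [I]
Visit I → queue []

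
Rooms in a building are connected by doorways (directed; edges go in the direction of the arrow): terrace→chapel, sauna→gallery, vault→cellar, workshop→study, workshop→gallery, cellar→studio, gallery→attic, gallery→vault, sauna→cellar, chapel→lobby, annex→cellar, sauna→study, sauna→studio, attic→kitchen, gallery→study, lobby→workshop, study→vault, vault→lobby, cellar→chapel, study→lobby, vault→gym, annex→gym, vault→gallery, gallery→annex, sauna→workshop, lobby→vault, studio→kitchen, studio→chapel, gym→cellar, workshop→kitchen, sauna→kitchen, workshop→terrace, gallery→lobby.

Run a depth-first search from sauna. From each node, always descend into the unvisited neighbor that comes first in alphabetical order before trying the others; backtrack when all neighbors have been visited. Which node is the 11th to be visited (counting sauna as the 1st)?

Visit sauna
sauna → cellar
cellar → chapel
chapel → lobby
lobby → vault
vault → gallery
gallery → annex
annex → gym
gallery → attic
attic → kitchen
gallery → study
lobby → workshop
workshop → terrace
cellar → studio

Visit order: sauna, cellar, chapel, lobby, vault, gallery, annex, gym, attic, kitchen, study, workshop, terrace, studio

study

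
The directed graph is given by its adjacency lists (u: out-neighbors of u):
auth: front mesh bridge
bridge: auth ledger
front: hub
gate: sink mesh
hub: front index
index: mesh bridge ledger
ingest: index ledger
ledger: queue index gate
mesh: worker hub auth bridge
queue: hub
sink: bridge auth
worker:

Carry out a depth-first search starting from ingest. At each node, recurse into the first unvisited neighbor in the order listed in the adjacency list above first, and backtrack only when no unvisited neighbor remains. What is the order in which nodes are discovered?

ingest → index → mesh → worker → hub → front → auth → bridge → ledger → queue → gate → sink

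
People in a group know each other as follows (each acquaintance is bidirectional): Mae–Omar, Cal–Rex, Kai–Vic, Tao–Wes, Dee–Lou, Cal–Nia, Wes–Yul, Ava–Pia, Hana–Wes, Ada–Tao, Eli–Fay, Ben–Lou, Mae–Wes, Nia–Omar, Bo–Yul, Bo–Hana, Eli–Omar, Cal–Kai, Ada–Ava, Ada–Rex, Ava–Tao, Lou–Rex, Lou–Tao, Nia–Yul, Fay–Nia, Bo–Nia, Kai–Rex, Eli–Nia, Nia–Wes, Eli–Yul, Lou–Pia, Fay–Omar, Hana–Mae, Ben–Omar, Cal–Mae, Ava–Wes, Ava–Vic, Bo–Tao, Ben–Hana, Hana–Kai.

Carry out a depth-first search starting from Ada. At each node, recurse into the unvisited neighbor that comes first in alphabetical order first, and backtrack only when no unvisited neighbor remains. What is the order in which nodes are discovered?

Visit Ada
Ada → Ava
Ava → Pia
Pia → Lou
Lou → Ben
Ben → Hana
Hana → Bo
Bo → Nia
Nia → Cal
Cal → Kai
Kai → Rex
Kai → Vic
Cal → Mae
Mae → Omar
Omar → Eli
Eli → Fay
Eli → Yul
Yul → Wes
Wes → Tao
Lou → Dee

Ada -> Ava -> Pia -> Lou -> Ben -> Hana -> Bo -> Nia -> Cal -> Kai -> Rex -> Vic -> Mae -> Omar -> Eli -> Fay -> Yul -> Wes -> Tao -> Dee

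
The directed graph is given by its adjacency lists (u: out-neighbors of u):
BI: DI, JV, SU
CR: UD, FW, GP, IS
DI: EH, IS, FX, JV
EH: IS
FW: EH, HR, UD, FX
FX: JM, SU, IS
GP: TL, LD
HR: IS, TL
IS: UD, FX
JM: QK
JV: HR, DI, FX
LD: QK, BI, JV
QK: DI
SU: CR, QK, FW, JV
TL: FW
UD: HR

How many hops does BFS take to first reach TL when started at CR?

2

Level 0: CR
Level 1: FW, GP, IS, UD
Level 2: EH, FX, HR, LD, TL
Level 3: BI, JM, JV, QK, SU
Level 4: DI
TL first appears at level 2.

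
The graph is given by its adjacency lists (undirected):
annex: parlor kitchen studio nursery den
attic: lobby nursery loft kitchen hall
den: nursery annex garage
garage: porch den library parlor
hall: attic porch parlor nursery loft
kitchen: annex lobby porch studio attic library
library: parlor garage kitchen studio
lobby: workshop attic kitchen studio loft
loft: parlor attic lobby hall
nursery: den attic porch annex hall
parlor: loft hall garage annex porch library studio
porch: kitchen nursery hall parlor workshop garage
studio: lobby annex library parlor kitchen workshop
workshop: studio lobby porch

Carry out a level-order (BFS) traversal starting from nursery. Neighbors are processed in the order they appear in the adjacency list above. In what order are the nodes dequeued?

Visit nursery; enqueue den, attic, porch, annex, hall → queue [den, attic, porch, annex, hall]
Visit den; enqueue garage → queue [attic, porch, annex, hall, garage]
Visit attic; enqueue lobby, loft, kitchen → queue [porch, annex, hall, garage, lobby, loft, kitchen]
Visit porch; enqueue parlor, workshop → queue [annex, hall, garage, lobby, loft, kitchen, parlor, workshop]
Visit annex; enqueue studio → queue [hall, garage, lobby, loft, kitchen, parlor, workshop, studio]
Visit hall → queue [garage, lobby, loft, kitchen, parlor, workshop, studio]
Visit garage; enqueue library → queue [lobby, loft, kitchen, parlor, workshop, studio, library]
Visit lobby → queue [loft, kitchen, parlor, workshop, studio, library]
Visit loft → queue [kitchen, parlor, workshop, studio, library]
Visit kitchen → queue [parlor, workshop, studio, library]
Visit parlor → queue [workshop, studio, library]
Visit workshop → queue [studio, library]
Visit studio → queue [library]
Visit library → queue []

nursery den attic porch annex hall garage lobby loft kitchen parlor workshop studio library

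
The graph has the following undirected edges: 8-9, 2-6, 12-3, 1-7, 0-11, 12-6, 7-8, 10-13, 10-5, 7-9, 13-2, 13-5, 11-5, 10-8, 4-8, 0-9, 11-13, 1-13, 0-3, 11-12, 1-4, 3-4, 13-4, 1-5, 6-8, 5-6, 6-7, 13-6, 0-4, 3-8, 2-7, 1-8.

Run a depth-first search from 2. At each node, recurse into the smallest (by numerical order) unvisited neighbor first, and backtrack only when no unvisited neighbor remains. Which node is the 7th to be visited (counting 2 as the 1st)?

Visit 2
2 → 6
6 → 5
5 → 1
1 → 4
4 → 0
0 → 3
3 → 8
8 → 7
7 → 9
8 → 10
10 → 13
13 → 11
11 → 12

Visit order: 2, 6, 5, 1, 4, 0, 3, 8, 7, 9, 10, 13, 11, 12

3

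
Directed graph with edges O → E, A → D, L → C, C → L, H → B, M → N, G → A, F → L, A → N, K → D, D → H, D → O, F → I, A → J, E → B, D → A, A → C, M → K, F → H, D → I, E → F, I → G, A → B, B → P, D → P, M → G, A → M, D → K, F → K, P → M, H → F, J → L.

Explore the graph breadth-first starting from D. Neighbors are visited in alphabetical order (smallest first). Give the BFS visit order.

Visit D; enqueue A, H, I, K, O, P → queue [A, H, I, K, O, P]
Visit A; enqueue B, C, J, M, N → queue [H, I, K, O, P, B, C, J, M, N]
Visit H; enqueue F → queue [I, K, O, P, B, C, J, M, N, F]
Visit I; enqueue G → queue [K, O, P, B, C, J, M, N, F, G]
Visit K → queue [O, P, B, C, J, M, N, F, G]
Visit O; enqueue E → queue [P, B, C, J, M, N, F, G, E]
Visit P → queue [B, C, J, M, N, F, G, E]
Visit B → queue [C, J, M, N, F, G, E]
Visit C; enqueue L → queue [J, M, N, F, G, E, L]
Visit J → queue [M, N, F, G, E, L]
Visit M → queue [N, F, G, E, L]
Visit N → queue [F, G, E, L]
Visit F → queue [G, E, L]
Visit G → queue [E, L]
Visit E → queue [L]
Visit L → queue []

D -> A -> H -> I -> K -> O -> P -> B -> C -> J -> M -> N -> F -> G -> E -> L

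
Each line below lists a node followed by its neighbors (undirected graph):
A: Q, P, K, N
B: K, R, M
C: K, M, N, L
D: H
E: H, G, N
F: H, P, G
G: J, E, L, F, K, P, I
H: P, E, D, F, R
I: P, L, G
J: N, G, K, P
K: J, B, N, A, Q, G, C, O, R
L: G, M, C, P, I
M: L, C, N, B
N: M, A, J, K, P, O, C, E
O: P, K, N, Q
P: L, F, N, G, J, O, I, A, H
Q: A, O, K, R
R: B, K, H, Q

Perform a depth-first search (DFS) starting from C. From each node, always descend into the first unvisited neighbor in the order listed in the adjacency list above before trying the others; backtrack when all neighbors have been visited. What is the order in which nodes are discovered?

Visit C
C → K
K → J
J → N
N → M
M → L
L → G
G → E
E → H
H → P
P → F
P → O
O → Q
Q → A
Q → R
R → B
P → I
H → D

C -> K -> J -> N -> M -> L -> G -> E -> H -> P -> F -> O -> Q -> A -> R -> B -> I -> D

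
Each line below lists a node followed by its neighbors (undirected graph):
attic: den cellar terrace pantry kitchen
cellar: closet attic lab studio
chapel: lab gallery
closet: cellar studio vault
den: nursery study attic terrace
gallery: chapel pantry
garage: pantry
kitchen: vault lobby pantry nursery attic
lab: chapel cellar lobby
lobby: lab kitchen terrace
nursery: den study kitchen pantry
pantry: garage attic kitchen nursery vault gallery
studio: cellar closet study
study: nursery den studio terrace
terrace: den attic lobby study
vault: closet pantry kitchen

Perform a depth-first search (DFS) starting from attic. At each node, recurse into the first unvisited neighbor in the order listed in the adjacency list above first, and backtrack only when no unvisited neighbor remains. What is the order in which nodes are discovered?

Visit attic
attic → den
den → nursery
nursery → study
study → studio
studio → cellar
cellar → closet
closet → vault
vault → pantry
pantry → garage
pantry → kitchen
kitchen → lobby
lobby → lab
lab → chapel
chapel → gallery
lobby → terrace

attic -> den -> nursery -> study -> studio -> cellar -> closet -> vault -> pantry -> garage -> kitchen -> lobby -> lab -> chapel -> gallery -> terrace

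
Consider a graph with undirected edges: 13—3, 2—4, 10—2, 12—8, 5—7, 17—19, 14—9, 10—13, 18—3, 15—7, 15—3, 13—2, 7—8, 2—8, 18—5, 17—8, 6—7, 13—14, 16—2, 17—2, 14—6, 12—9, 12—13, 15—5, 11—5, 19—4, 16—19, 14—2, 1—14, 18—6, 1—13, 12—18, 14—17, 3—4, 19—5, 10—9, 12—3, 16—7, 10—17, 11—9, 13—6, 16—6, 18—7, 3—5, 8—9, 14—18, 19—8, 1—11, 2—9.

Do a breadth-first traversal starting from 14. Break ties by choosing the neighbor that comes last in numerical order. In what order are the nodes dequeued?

Visit 14; enqueue 18, 17, 13, 9, 6, 2, 1 → queue [18, 17, 13, 9, 6, 2, 1]
Visit 18; enqueue 12, 7, 5, 3 → queue [17, 13, 9, 6, 2, 1, 12, 7, 5, 3]
Visit 17; enqueue 19, 10, 8 → queue [13, 9, 6, 2, 1, 12, 7, 5, 3, 19, 10, 8]
Visit 13 → queue [9, 6, 2, 1, 12, 7, 5, 3, 19, 10, 8]
Visit 9; enqueue 11 → queue [6, 2, 1, 12, 7, 5, 3, 19, 10, 8, 11]
Visit 6; enqueue 16 → queue [2, 1, 12, 7, 5, 3, 19, 10, 8, 11, 16]
Visit 2; enqueue 4 → queue [1, 12, 7, 5, 3, 19, 10, 8, 11, 16, 4]
Visit 1 → queue [12, 7, 5, 3, 19, 10, 8, 11, 16, 4]
Visit 12 → queue [7, 5, 3, 19, 10, 8, 11, 16, 4]
Visit 7; enqueue 15 → queue [5, 3, 19, 10, 8, 11, 16, 4, 15]
Visit 5 → queue [3, 19, 10, 8, 11, 16, 4, 15]
Visit 3 → queue [19, 10, 8, 11, 16, 4, 15]
Visit 19 → queue [10, 8, 11, 16, 4, 15]
Visit 10 → queue [8, 11, 16, 4, 15]
Visit 8 → queue [11, 16, 4, 15]
Visit 11 → queue [16, 4, 15]
Visit 16 → queue [4, 15]
Visit 4 → queue [15]
Visit 15 → queue []

14, 18, 17, 13, 9, 6, 2, 1, 12, 7, 5, 3, 19, 10, 8, 11, 16, 4, 15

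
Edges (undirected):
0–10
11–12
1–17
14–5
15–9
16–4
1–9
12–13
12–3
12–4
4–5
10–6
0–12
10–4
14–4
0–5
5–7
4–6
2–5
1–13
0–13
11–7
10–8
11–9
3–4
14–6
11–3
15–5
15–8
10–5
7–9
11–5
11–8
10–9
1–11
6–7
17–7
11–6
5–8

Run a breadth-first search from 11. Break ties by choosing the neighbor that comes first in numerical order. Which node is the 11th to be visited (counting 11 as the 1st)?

17

Visit 11; enqueue 1, 3, 5, 6, 7, 8, 9, 12 → queue [1, 3, 5, 6, 7, 8, 9, 12]
Visit 1; enqueue 13, 17 → queue [3, 5, 6, 7, 8, 9, 12, 13, 17]
Visit 3; enqueue 4 → queue [5, 6, 7, 8, 9, 12, 13, 17, 4]
Visit 5; enqueue 0, 2, 10, 14, 15 → queue [6, 7, 8, 9, 12, 13, 17, 4, 0, 2, 10, 14, 15]
Visit 6 → queue [7, 8, 9, 12, 13, 17, 4, 0, 2, 10, 14, 15]
Visit 7 → queue [8, 9, 12, 13, 17, 4, 0, 2, 10, 14, 15]
Visit 8 → queue [9, 12, 13, 17, 4, 0, 2, 10, 14, 15]
Visit 9 → queue [12, 13, 17, 4, 0, 2, 10, 14, 15]
Visit 12 → queue [13, 17, 4, 0, 2, 10, 14, 15]
Visit 13 → queue [17, 4, 0, 2, 10, 14, 15]
Visit 17 → queue [4, 0, 2, 10, 14, 15]
Visit 4; enqueue 16 → queue [0, 2, 10, 14, 15, 16]
Visit 0 → queue [2, 10, 14, 15, 16]
Visit 2 → queue [10, 14, 15, 16]
Visit 10 → queue [14, 15, 16]
Visit 14 → queue [15, 16]
Visit 15 → queue [16]
Visit 16 → queue []

Visit order: 11, 1, 3, 5, 6, 7, 8, 9, 12, 13, 17, 4, 0, 2, 10, 14, 15, 16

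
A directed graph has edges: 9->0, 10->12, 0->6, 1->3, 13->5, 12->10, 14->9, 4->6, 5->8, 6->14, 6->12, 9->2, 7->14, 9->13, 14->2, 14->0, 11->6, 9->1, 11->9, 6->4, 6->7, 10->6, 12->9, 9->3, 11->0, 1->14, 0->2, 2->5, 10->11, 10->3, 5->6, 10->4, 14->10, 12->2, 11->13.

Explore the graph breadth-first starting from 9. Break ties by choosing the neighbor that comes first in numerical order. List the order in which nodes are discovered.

Visit 9; enqueue 0, 1, 2, 3, 13 → queue [0, 1, 2, 3, 13]
Visit 0; enqueue 6 → queue [1, 2, 3, 13, 6]
Visit 1; enqueue 14 → queue [2, 3, 13, 6, 14]
Visit 2; enqueue 5 → queue [3, 13, 6, 14, 5]
Visit 3 → queue [13, 6, 14, 5]
Visit 13 → queue [6, 14, 5]
Visit 6; enqueue 4, 7, 12 → queue [14, 5, 4, 7, 12]
Visit 14; enqueue 10 → queue [5, 4, 7, 12, 10]
Visit 5; enqueue 8 → queue [4, 7, 12, 10, 8]
Visit 4 → queue [7, 12, 10, 8]
Visit 7 → queue [12, 10, 8]
Visit 12 → queue [10, 8]
Visit 10; enqueue 11 → queue [8, 11]
Visit 8 → queue [11]
Visit 11 → queue []

9 0 1 2 3 13 6 14 5 4 7 12 10 8 11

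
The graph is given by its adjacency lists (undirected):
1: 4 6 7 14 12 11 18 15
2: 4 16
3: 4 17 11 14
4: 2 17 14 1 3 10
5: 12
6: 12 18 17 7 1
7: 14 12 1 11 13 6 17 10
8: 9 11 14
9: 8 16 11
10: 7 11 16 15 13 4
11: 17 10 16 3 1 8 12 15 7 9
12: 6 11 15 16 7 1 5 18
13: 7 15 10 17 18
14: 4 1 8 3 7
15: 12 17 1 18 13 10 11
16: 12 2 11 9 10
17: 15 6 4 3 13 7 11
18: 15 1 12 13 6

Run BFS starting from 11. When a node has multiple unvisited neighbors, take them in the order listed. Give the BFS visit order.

11, 17, 10, 16, 3, 1, 8, 12, 15, 7, 9, 6, 4, 13, 2, 14, 18, 5

Visit 11; enqueue 17, 10, 16, 3, 1, 8, 12, 15, 7, 9 → queue [17, 10, 16, 3, 1, 8, 12, 15, 7, 9]
Visit 17; enqueue 6, 4, 13 → queue [10, 16, 3, 1, 8, 12, 15, 7, 9, 6, 4, 13]
Visit 10 → queue [16, 3, 1, 8, 12, 15, 7, 9, 6, 4, 13]
Visit 16; enqueue 2 → queue [3, 1, 8, 12, 15, 7, 9, 6, 4, 13, 2]
Visit 3; enqueue 14 → queue [1, 8, 12, 15, 7, 9, 6, 4, 13, 2, 14]
Visit 1; enqueue 18 → queue [8, 12, 15, 7, 9, 6, 4, 13, 2, 14, 18]
Visit 8 → queue [12, 15, 7, 9, 6, 4, 13, 2, 14, 18]
Visit 12; enqueue 5 → queue [15, 7, 9, 6, 4, 13, 2, 14, 18, 5]
Visit 15 → queue [7, 9, 6, 4, 13, 2, 14, 18, 5]
Visit 7 → queue [9, 6, 4, 13, 2, 14, 18, 5]
Visit 9 → queue [6, 4, 13, 2, 14, 18, 5]
Visit 6 → queue [4, 13, 2, 14, 18, 5]
Visit 4 → queue [13, 2, 14, 18, 5]
Visit 13 → queue [2, 14, 18, 5]
Visit 2 → queue [14, 18, 5]
Visit 14 → queue [18, 5]
Visit 18 → queue [5]
Visit 5 → queue []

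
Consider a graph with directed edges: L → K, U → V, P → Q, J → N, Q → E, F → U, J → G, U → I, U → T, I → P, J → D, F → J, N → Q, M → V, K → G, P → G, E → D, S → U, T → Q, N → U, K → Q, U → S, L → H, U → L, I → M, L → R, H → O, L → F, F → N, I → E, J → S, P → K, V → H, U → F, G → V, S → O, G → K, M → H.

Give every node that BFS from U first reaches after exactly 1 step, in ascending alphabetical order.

Level 0: U
Level 1: F, I, L, S, T, V
Level 2: E, H, J, K, M, N, O, P, Q, R
Level 3: D, G

F, I, L, S, T, V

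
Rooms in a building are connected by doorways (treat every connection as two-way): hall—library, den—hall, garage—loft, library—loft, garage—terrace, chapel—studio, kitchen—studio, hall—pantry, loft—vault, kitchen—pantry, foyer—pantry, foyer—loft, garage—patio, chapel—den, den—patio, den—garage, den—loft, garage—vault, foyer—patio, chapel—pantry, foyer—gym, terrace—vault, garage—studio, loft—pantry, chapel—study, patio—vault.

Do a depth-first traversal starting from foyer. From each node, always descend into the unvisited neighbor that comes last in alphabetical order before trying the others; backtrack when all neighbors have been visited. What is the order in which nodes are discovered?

foyer -> patio -> vault -> terrace -> garage -> studio -> kitchen -> pantry -> loft -> library -> hall -> den -> chapel -> study -> gym

Visit foyer
foyer → patio
patio → vault
vault → terrace
terrace → garage
garage → studio
studio → kitchen
kitchen → pantry
pantry → loft
loft → library
library → hall
hall → den
den → chapel
chapel → study
foyer → gym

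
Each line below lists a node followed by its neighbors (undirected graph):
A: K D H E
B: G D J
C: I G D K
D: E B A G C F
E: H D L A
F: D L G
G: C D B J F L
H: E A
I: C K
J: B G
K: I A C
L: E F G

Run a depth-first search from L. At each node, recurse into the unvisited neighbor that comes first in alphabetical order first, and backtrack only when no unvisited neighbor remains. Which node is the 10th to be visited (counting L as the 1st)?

Visit L
L → E
E → A
A → D
D → B
B → G
G → C
C → I
I → K
G → F
G → J
A → H

Visit order: L, E, A, D, B, G, C, I, K, F, J, H

F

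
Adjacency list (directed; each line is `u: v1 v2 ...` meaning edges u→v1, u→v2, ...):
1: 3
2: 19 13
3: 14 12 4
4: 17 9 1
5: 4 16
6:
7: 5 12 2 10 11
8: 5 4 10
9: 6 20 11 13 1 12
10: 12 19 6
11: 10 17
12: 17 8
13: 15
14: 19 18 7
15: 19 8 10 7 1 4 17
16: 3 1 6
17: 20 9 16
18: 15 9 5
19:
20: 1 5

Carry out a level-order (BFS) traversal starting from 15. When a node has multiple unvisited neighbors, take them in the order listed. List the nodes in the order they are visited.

15, 19, 8, 10, 7, 1, 4, 17, 5, 12, 6, 2, 11, 3, 9, 20, 16, 13, 14, 18

Visit 15; enqueue 19, 8, 10, 7, 1, 4, 17 → queue [19, 8, 10, 7, 1, 4, 17]
Visit 19 → queue [8, 10, 7, 1, 4, 17]
Visit 8; enqueue 5 → queue [10, 7, 1, 4, 17, 5]
Visit 10; enqueue 12, 6 → queue [7, 1, 4, 17, 5, 12, 6]
Visit 7; enqueue 2, 11 → queue [1, 4, 17, 5, 12, 6, 2, 11]
Visit 1; enqueue 3 → queue [4, 17, 5, 12, 6, 2, 11, 3]
Visit 4; enqueue 9 → queue [17, 5, 12, 6, 2, 11, 3, 9]
Visit 17; enqueue 20, 16 → queue [5, 12, 6, 2, 11, 3, 9, 20, 16]
Visit 5 → queue [12, 6, 2, 11, 3, 9, 20, 16]
Visit 12 → queue [6, 2, 11, 3, 9, 20, 16]
Visit 6 → queue [2, 11, 3, 9, 20, 16]
Visit 2; enqueue 13 → queue [11, 3, 9, 20, 16, 13]
Visit 11 → queue [3, 9, 20, 16, 13]
Visit 3; enqueue 14 → queue [9, 20, 16, 13, 14]
Visit 9 → queue [20, 16, 13, 14]
Visit 20 → queue [16, 13, 14]
Visit 16 → queue [13, 14]
Visit 13 → queue [14]
Visit 14; enqueue 18 → queue [18]
Visit 18 → queue []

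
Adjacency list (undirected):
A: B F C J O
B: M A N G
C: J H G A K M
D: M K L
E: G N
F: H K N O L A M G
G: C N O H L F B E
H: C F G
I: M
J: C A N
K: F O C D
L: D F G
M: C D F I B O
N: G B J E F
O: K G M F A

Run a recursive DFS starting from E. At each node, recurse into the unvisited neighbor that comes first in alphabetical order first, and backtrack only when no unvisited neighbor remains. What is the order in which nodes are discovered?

E -> G -> B -> A -> C -> H -> F -> K -> D -> L -> M -> I -> O -> N -> J

Visit E
E → G
G → B
B → A
A → C
C → H
H → F
F → K
K → D
D → L
D → M
M → I
M → O
F → N
N → J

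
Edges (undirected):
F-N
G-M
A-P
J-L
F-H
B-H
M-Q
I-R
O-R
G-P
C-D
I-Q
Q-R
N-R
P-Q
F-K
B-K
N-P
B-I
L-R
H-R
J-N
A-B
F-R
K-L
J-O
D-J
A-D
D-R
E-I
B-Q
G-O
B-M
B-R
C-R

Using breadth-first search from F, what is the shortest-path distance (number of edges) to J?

Level 0: F
Level 1: H, K, N, R
Level 2: B, C, D, I, J, L, O, P, Q
Level 3: A, E, G, M
J first appears at level 2.

2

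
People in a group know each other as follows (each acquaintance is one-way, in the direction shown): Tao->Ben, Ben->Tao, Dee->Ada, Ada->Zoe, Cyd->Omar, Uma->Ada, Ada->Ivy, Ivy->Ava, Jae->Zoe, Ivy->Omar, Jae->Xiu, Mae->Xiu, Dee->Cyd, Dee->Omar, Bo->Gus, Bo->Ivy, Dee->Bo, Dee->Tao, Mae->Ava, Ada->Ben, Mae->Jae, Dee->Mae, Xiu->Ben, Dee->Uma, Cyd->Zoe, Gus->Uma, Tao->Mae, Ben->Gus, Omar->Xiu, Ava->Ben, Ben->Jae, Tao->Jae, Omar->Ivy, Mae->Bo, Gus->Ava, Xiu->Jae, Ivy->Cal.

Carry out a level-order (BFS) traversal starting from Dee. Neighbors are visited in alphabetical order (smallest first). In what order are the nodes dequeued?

Visit Dee; enqueue Ada, Bo, Cyd, Mae, Omar, Tao, Uma → queue [Ada, Bo, Cyd, Mae, Omar, Tao, Uma]
Visit Ada; enqueue Ben, Ivy, Zoe → queue [Bo, Cyd, Mae, Omar, Tao, Uma, Ben, Ivy, Zoe]
Visit Bo; enqueue Gus → queue [Cyd, Mae, Omar, Tao, Uma, Ben, Ivy, Zoe, Gus]
Visit Cyd → queue [Mae, Omar, Tao, Uma, Ben, Ivy, Zoe, Gus]
Visit Mae; enqueue Ava, Jae, Xiu → queue [Omar, Tao, Uma, Ben, Ivy, Zoe, Gus, Ava, Jae, Xiu]
Visit Omar → queue [Tao, Uma, Ben, Ivy, Zoe, Gus, Ava, Jae, Xiu]
Visit Tao → queue [Uma, Ben, Ivy, Zoe, Gus, Ava, Jae, Xiu]
Visit Uma → queue [Ben, Ivy, Zoe, Gus, Ava, Jae, Xiu]
Visit Ben → queue [Ivy, Zoe, Gus, Ava, Jae, Xiu]
Visit Ivy; enqueue Cal → queue [Zoe, Gus, Ava, Jae, Xiu, Cal]
Visit Zoe → queue [Gus, Ava, Jae, Xiu, Cal]
Visit Gus → queue [Ava, Jae, Xiu, Cal]
Visit Ava → queue [Jae, Xiu, Cal]
Visit Jae → queue [Xiu, Cal]
Visit Xiu → queue [Cal]
Visit Cal → queue []

Dee, Ada, Bo, Cyd, Mae, Omar, Tao, Uma, Ben, Ivy, Zoe, Gus, Ava, Jae, Xiu, Cal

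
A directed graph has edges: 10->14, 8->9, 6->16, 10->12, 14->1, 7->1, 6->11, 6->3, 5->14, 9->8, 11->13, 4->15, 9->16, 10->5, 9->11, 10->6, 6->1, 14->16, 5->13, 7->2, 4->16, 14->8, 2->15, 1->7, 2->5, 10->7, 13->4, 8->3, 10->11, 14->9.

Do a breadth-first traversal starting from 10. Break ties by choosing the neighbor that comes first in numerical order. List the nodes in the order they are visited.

Visit 10; enqueue 5, 6, 7, 11, 12, 14 → queue [5, 6, 7, 11, 12, 14]
Visit 5; enqueue 13 → queue [6, 7, 11, 12, 14, 13]
Visit 6; enqueue 1, 3, 16 → queue [7, 11, 12, 14, 13, 1, 3, 16]
Visit 7; enqueue 2 → queue [11, 12, 14, 13, 1, 3, 16, 2]
Visit 11 → queue [12, 14, 13, 1, 3, 16, 2]
Visit 12 → queue [14, 13, 1, 3, 16, 2]
Visit 14; enqueue 8, 9 → queue [13, 1, 3, 16, 2, 8, 9]
Visit 13; enqueue 4 → queue [1, 3, 16, 2, 8, 9, 4]
Visit 1 → queue [3, 16, 2, 8, 9, 4]
Visit 3 → queue [16, 2, 8, 9, 4]
Visit 16 → queue [2, 8, 9, 4]
Visit 2; enqueue 15 → queue [8, 9, 4, 15]
Visit 8 → queue [9, 4, 15]
Visit 9 → queue [4, 15]
Visit 4 → queue [15]
Visit 15 → queue []

10 → 5 → 6 → 7 → 11 → 12 → 14 → 13 → 1 → 3 → 16 → 2 → 8 → 9 → 4 → 15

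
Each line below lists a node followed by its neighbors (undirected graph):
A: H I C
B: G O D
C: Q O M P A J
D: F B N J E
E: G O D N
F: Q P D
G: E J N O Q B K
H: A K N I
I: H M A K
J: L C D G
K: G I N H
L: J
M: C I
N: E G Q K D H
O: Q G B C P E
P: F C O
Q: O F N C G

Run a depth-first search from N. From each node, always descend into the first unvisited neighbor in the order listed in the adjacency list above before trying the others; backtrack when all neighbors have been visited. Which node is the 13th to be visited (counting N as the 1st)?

M

Visit N
N → E
E → G
G → J
J → L
J → C
C → Q
Q → O
O → B
B → D
D → F
F → P
C → M
M → I
I → H
H → A
H → K

Visit order: N, E, G, J, L, C, Q, O, B, D, F, P, M, I, H, A, K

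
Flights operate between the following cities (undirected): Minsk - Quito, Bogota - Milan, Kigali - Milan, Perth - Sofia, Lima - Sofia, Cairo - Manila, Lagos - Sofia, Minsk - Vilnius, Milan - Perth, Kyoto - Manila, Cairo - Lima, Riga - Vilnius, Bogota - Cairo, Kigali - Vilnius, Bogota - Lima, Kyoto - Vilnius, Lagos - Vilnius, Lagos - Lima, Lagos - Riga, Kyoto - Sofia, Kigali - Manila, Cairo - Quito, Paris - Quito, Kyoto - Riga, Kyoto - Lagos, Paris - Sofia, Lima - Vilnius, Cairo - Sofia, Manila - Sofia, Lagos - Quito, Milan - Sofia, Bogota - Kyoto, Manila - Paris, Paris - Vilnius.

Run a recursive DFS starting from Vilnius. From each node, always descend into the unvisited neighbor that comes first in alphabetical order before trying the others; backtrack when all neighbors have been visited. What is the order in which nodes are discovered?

Visit Vilnius
Vilnius → Kigali
Kigali → Manila
Manila → Cairo
Cairo → Bogota
Bogota → Kyoto
Kyoto → Lagos
Lagos → Lima
Lima → Sofia
Sofia → Milan
Milan → Perth
Sofia → Paris
Paris → Quito
Quito → Minsk
Lagos → Riga

Vilnius -> Kigali -> Manila -> Cairo -> Bogota -> Kyoto -> Lagos -> Lima -> Sofia -> Milan -> Perth -> Paris -> Quito -> Minsk -> Riga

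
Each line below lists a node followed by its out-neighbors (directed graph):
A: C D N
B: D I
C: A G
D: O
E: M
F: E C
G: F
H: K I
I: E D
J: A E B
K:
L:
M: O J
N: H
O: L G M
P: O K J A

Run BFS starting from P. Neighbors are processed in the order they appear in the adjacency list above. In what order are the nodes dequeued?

P, O, K, J, A, L, G, M, E, B, C, D, N, F, I, H

Visit P; enqueue O, K, J, A → queue [O, K, J, A]
Visit O; enqueue L, G, M → queue [K, J, A, L, G, M]
Visit K → queue [J, A, L, G, M]
Visit J; enqueue E, B → queue [A, L, G, M, E, B]
Visit A; enqueue C, D, N → queue [L, G, M, E, B, C, D, N]
Visit L → queue [G, M, E, B, C, D, N]
Visit G; enqueue F → queue [M, E, B, C, D, N, F]
Visit M → queue [E, B, C, D, N, F]
Visit E → queue [B, C, D, N, F]
Visit B; enqueue I → queue [C, D, N, F, I]
Visit C → queue [D, N, F, I]
Visit D → queue [N, F, I]
Visit N; enqueue H → queue [F, I, H]
Visit F → queue [I, H]
Visit I → queue [H]
Visit H → queue []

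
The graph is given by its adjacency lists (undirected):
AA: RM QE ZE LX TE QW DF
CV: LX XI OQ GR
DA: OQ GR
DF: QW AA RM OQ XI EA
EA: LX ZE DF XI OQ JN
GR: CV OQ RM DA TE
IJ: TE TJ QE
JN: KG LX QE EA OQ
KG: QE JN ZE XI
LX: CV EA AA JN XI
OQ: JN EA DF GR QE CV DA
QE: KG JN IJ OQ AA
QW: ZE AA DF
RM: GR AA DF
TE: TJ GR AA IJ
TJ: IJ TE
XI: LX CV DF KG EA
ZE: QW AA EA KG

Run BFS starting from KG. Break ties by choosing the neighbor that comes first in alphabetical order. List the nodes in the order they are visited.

KG → JN → QE → XI → ZE → EA → LX → OQ → AA → IJ → CV → DF → QW → DA → GR → RM → TE → TJ

Visit KG; enqueue JN, QE, XI, ZE → queue [JN, QE, XI, ZE]
Visit JN; enqueue EA, LX, OQ → queue [QE, XI, ZE, EA, LX, OQ]
Visit QE; enqueue AA, IJ → queue [XI, ZE, EA, LX, OQ, AA, IJ]
Visit XI; enqueue CV, DF → queue [ZE, EA, LX, OQ, AA, IJ, CV, DF]
Visit ZE; enqueue QW → queue [EA, LX, OQ, AA, IJ, CV, DF, QW]
Visit EA → queue [LX, OQ, AA, IJ, CV, DF, QW]
Visit LX → queue [OQ, AA, IJ, CV, DF, QW]
Visit OQ; enqueue DA, GR → queue [AA, IJ, CV, DF, QW, DA, GR]
Visit AA; enqueue RM, TE → queue [IJ, CV, DF, QW, DA, GR, RM, TE]
Visit IJ; enqueue TJ → queue [CV, DF, QW, DA, GR, RM, TE, TJ]
Visit CV → queue [DF, QW, DA, GR, RM, TE, TJ]
Visit DF → queue [QW, DA, GR, RM, TE, TJ]
Visit QW → queue [DA, GR, RM, TE, TJ]
Visit DA → queue [GR, RM, TE, TJ]
Visit GR → queue [RM, TE, TJ]
Visit RM → queue [TE, TJ]
Visit TE → queue [TJ]
Visit TJ → queue []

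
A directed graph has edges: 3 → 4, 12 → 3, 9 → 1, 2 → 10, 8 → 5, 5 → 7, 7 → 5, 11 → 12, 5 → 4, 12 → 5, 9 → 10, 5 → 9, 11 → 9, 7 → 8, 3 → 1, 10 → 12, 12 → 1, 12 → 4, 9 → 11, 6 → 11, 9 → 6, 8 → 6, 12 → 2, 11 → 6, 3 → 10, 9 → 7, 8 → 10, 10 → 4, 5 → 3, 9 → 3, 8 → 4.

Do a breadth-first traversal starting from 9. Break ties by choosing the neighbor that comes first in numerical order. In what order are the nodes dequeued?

9, 1, 3, 6, 7, 10, 11, 4, 5, 8, 12, 2

Visit 9; enqueue 1, 3, 6, 7, 10, 11 → queue [1, 3, 6, 7, 10, 11]
Visit 1 → queue [3, 6, 7, 10, 11]
Visit 3; enqueue 4 → queue [6, 7, 10, 11, 4]
Visit 6 → queue [7, 10, 11, 4]
Visit 7; enqueue 5, 8 → queue [10, 11, 4, 5, 8]
Visit 10; enqueue 12 → queue [11, 4, 5, 8, 12]
Visit 11 → queue [4, 5, 8, 12]
Visit 4 → queue [5, 8, 12]
Visit 5 → queue [8, 12]
Visit 8 → queue [12]
Visit 12; enqueue 2 → queue [2]
Visit 2 → queue []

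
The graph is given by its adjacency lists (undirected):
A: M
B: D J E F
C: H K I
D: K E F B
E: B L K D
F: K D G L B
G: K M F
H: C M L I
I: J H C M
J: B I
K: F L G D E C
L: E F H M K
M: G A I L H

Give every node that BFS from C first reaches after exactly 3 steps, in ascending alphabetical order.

A, B

Level 0: C
Level 1: H, I, K
Level 2: D, E, F, G, J, L, M
Level 3: A, B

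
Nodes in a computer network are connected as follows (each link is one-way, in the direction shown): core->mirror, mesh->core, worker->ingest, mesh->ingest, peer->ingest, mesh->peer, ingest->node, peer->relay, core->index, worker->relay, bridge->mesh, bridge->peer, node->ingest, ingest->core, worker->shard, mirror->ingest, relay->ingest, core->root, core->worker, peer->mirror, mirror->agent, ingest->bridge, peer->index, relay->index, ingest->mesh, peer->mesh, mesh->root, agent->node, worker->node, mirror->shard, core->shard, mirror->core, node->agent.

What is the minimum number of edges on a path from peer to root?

2

Level 0: peer
Level 1: index, ingest, mesh, mirror, relay
Level 2: agent, bridge, core, node, root, shard
Level 3: worker
root first appears at level 2.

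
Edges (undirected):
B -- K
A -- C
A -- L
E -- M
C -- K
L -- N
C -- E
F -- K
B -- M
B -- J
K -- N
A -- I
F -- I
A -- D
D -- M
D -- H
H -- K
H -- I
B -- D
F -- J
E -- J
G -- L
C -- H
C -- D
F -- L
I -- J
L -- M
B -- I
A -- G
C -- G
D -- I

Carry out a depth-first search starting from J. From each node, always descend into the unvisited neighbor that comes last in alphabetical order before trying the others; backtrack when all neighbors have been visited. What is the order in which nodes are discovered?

J I H K N L M E C G A D B F

Visit J
J → I
I → H
H → K
K → N
N → L
L → M
M → E
E → C
C → G
G → A
A → D
D → B
L → F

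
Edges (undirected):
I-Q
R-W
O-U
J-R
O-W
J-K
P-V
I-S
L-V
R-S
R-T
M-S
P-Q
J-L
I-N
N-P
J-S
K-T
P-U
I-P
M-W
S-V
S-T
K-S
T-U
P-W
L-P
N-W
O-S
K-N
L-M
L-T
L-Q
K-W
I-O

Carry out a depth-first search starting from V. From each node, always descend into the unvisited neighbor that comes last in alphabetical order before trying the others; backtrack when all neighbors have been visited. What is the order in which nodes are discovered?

V, S, T, U, P, W, R, J, L, Q, I, O, N, K, M

Visit V
V → S
S → T
T → U
U → P
P → W
W → R
R → J
J → L
L → Q
Q → I
I → O
I → N
N → K
L → M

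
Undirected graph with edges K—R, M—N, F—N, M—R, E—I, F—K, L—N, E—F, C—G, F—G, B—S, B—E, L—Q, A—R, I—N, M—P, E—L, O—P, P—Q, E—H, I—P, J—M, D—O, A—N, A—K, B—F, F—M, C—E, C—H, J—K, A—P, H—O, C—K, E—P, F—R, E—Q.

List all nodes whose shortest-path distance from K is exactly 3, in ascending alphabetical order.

I, L, O, Q, S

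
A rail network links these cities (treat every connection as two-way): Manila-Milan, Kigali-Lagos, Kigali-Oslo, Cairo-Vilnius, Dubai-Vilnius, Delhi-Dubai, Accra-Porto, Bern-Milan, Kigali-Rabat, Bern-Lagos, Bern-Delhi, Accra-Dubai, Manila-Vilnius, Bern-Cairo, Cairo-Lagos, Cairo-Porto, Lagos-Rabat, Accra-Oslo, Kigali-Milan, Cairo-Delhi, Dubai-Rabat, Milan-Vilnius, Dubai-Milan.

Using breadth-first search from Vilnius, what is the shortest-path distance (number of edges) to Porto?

Level 0: Vilnius
Level 1: Cairo, Dubai, Manila, Milan
Level 2: Accra, Bern, Delhi, Kigali, Lagos, Porto, Rabat
Level 3: Oslo
Porto first appears at level 2.

2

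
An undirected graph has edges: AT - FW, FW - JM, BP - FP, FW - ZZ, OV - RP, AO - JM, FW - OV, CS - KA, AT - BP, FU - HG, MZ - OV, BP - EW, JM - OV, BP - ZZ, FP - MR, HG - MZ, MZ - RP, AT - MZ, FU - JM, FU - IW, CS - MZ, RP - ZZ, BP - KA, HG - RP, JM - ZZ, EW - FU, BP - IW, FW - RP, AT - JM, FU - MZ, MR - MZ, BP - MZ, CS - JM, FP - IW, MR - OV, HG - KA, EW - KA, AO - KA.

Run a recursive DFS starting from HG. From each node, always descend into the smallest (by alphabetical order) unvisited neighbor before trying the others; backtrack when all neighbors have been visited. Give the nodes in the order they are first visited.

HG, FU, EW, BP, AT, FW, JM, AO, KA, CS, MZ, MR, FP, IW, OV, RP, ZZ

Visit HG
HG → FU
FU → EW
EW → BP
BP → AT
AT → FW
FW → JM
JM → AO
AO → KA
KA → CS
CS → MZ
MZ → MR
MR → FP
FP → IW
MR → OV
OV → RP
RP → ZZ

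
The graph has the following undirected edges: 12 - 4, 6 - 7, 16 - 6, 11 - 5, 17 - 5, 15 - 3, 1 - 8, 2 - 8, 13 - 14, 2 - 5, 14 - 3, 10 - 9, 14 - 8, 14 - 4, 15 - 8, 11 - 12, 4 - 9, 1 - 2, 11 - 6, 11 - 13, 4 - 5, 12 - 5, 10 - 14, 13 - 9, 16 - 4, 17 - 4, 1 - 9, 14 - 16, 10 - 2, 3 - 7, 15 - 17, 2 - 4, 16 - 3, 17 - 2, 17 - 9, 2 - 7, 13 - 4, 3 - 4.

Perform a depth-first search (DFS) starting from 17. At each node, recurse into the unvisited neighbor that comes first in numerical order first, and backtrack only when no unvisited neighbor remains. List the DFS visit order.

17, 2, 1, 8, 14, 3, 4, 5, 11, 6, 7, 16, 12, 13, 9, 10, 15

Visit 17
17 → 2
2 → 1
1 → 8
8 → 14
14 → 3
3 → 4
4 → 5
5 → 11
11 → 6
6 → 7
6 → 16
11 → 12
11 → 13
13 → 9
9 → 10
3 → 15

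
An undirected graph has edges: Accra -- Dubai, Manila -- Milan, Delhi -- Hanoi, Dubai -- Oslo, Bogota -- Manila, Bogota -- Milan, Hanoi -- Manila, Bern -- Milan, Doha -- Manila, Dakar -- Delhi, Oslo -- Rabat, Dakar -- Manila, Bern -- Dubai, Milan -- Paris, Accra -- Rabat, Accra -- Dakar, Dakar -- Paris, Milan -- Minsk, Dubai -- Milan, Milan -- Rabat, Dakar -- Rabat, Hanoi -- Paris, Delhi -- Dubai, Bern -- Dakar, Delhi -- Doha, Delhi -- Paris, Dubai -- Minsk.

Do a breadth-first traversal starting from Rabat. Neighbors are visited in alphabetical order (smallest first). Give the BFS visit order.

Rabat → Accra → Dakar → Milan → Oslo → Dubai → Bern → Delhi → Manila → Paris → Bogota → Minsk → Doha → Hanoi

Visit Rabat; enqueue Accra, Dakar, Milan, Oslo → queue [Accra, Dakar, Milan, Oslo]
Visit Accra; enqueue Dubai → queue [Dakar, Milan, Oslo, Dubai]
Visit Dakar; enqueue Bern, Delhi, Manila, Paris → queue [Milan, Oslo, Dubai, Bern, Delhi, Manila, Paris]
Visit Milan; enqueue Bogota, Minsk → queue [Oslo, Dubai, Bern, Delhi, Manila, Paris, Bogota, Minsk]
Visit Oslo → queue [Dubai, Bern, Delhi, Manila, Paris, Bogota, Minsk]
Visit Dubai → queue [Bern, Delhi, Manila, Paris, Bogota, Minsk]
Visit Bern → queue [Delhi, Manila, Paris, Bogota, Minsk]
Visit Delhi; enqueue Doha, Hanoi → queue [Manila, Paris, Bogota, Minsk, Doha, Hanoi]
Visit Manila → queue [Paris, Bogota, Minsk, Doha, Hanoi]
Visit Paris → queue [Bogota, Minsk, Doha, Hanoi]
Visit Bogota → queue [Minsk, Doha, Hanoi]
Visit Minsk → queue [Doha, Hanoi]
Visit Doha → queue [Hanoi]
Visit Hanoi → queue []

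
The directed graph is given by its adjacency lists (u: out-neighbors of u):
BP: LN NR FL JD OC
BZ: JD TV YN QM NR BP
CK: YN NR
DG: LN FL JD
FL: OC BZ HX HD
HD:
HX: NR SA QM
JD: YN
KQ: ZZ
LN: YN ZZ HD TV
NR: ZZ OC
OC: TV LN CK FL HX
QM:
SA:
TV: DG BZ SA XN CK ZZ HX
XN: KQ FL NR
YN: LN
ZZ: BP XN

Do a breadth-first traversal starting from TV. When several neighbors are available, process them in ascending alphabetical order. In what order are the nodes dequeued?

TV BZ CK DG HX SA XN ZZ BP JD NR QM YN FL LN KQ OC HD

Visit TV; enqueue BZ, CK, DG, HX, SA, XN, ZZ → queue [BZ, CK, DG, HX, SA, XN, ZZ]
Visit BZ; enqueue BP, JD, NR, QM, YN → queue [CK, DG, HX, SA, XN, ZZ, BP, JD, NR, QM, YN]
Visit CK → queue [DG, HX, SA, XN, ZZ, BP, JD, NR, QM, YN]
Visit DG; enqueue FL, LN → queue [HX, SA, XN, ZZ, BP, JD, NR, QM, YN, FL, LN]
Visit HX → queue [SA, XN, ZZ, BP, JD, NR, QM, YN, FL, LN]
Visit SA → queue [XN, ZZ, BP, JD, NR, QM, YN, FL, LN]
Visit XN; enqueue KQ → queue [ZZ, BP, JD, NR, QM, YN, FL, LN, KQ]
Visit ZZ → queue [BP, JD, NR, QM, YN, FL, LN, KQ]
Visit BP; enqueue OC → queue [JD, NR, QM, YN, FL, LN, KQ, OC]
Visit JD → queue [NR, QM, YN, FL, LN, KQ, OC]
Visit NR → queue [QM, YN, FL, LN, KQ, OC]
Visit QM → queue [YN, FL, LN, KQ, OC]
Visit YN → queue [FL, LN, KQ, OC]
Visit FL; enqueue HD → queue [LN, KQ, OC, HD]
Visit LN → queue [KQ, OC, HD]
Visit KQ → queue [OC, HD]
Visit OC → queue [HD]
Visit HD → queue []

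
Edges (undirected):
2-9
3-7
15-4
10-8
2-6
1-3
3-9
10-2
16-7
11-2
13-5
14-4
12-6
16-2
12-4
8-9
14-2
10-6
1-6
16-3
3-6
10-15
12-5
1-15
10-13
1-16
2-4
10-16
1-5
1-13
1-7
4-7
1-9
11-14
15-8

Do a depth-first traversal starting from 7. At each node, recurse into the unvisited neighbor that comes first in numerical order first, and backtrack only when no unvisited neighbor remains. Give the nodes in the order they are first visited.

7 -> 1 -> 3 -> 6 -> 2 -> 4 -> 12 -> 5 -> 13 -> 10 -> 8 -> 9 -> 15 -> 16 -> 14 -> 11

Visit 7
7 → 1
1 → 3
3 → 6
6 → 2
2 → 4
4 → 12
12 → 5
5 → 13
13 → 10
10 → 8
8 → 9
8 → 15
10 → 16
4 → 14
14 → 11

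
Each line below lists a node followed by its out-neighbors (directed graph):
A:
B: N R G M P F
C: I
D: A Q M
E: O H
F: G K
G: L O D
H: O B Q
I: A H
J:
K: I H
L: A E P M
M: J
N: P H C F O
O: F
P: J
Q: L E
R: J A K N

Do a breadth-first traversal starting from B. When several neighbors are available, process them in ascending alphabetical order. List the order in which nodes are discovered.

Visit B; enqueue F, G, M, N, P, R → queue [F, G, M, N, P, R]
Visit F; enqueue K → queue [G, M, N, P, R, K]
Visit G; enqueue D, L, O → queue [M, N, P, R, K, D, L, O]
Visit M; enqueue J → queue [N, P, R, K, D, L, O, J]
Visit N; enqueue C, H → queue [P, R, K, D, L, O, J, C, H]
Visit P → queue [R, K, D, L, O, J, C, H]
Visit R; enqueue A → queue [K, D, L, O, J, C, H, A]
Visit K; enqueue I → queue [D, L, O, J, C, H, A, I]
Visit D; enqueue Q → queue [L, O, J, C, H, A, I, Q]
Visit L; enqueue E → queue [O, J, C, H, A, I, Q, E]
Visit O → queue [J, C, H, A, I, Q, E]
Visit J → queue [C, H, A, I, Q, E]
Visit C → queue [H, A, I, Q, E]
Visit H → queue [A, I, Q, E]
Visit A → queue [I, Q, E]
Visit I → queue [Q, E]
Visit Q → queue [E]
Visit E → queue []

B -> F -> G -> M -> N -> P -> R -> K -> D -> L -> O -> J -> C -> H -> A -> I -> Q -> E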